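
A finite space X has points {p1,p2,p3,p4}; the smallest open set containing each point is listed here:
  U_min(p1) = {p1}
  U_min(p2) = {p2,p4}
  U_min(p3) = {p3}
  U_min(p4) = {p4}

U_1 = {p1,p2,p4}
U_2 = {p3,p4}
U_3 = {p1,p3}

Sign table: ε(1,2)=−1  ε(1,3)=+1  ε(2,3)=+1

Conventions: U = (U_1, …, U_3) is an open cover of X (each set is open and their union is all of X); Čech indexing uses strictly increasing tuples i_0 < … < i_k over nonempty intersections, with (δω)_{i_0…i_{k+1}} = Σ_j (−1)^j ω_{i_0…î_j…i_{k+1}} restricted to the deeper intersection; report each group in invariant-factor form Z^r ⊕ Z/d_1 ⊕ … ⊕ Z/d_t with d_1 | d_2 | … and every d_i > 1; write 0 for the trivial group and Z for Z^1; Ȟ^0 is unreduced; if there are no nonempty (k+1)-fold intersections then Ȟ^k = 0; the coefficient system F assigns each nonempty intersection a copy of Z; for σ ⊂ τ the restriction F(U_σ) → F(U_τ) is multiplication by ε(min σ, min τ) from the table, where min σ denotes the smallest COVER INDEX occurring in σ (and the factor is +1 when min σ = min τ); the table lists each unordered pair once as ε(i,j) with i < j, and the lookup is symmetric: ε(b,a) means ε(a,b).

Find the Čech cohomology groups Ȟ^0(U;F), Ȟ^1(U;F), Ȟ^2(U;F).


Ȟ^0 = 0; Ȟ^1 = Z/2; Ȟ^2 = 0

intersection data:
  U12={p4} U13={p1} U23={p3}
C dims 3,3; δ0: rk 3, SNF 1^2·2
Ȟ^0 = (3 − 3) − 0 = 0, so Ȟ^0 ≅ 0
Ȟ^1 = (3 − 0) − 3 = 0 plus torsion [2], so Ȟ^1 ≅ Z/2
Ȟ^2 = (0 − 0) − 0 = 0, so Ȟ^2 ≅ 0


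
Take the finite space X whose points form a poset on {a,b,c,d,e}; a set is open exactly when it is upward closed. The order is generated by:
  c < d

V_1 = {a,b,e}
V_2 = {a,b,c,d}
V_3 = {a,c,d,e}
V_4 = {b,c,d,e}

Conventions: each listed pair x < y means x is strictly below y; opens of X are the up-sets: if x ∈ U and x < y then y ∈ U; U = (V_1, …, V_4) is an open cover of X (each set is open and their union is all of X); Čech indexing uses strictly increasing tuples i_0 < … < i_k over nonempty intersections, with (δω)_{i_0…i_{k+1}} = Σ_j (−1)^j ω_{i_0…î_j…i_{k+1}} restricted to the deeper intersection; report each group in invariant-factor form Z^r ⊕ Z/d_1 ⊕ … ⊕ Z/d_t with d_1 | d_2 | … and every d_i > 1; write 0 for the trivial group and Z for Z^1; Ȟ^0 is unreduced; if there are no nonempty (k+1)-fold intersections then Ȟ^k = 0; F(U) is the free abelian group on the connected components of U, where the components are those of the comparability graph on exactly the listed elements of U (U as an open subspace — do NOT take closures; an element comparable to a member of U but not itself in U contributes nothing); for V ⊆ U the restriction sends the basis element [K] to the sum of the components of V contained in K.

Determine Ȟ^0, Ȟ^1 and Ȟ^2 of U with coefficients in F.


Ȟ^0(U;F) ≅ Z^4, Ȟ^1(U;F) ≅ 0, Ȟ^2(U;F) ≅ 0

nerve simplices:
  V12={a,b} V13={a,e} V14={b,e} V23={a,c,d} V24={b,c,d} V34={c,d,e}
  V123={a} V124={b} V134={e} V234={c,d}
components per intersection:
  V1: {a} {b} {e}
  V2: {a} {b} {c,d}
  V3: {a} {c,d} {e}
  V4: {b} {c,d} {e}
  V12: {a} {b}
  V13: {a} {e}
  V14: {b} {e}
  V23: {a} {c,d}
  V24: {b} {c,d}
  V34: {c,d} {e}
  V123: {a}
  V124: {b}
  V134: {e}
  V234: {c,d}
C dims 12,12,4; δ0: rk 8, SNF 1^8; δ1: rk 4, SNF 1^4
degree 0: 12−8−0 = 4 → Ȟ^0 ≅ Z^4
degree 1: 12−4−8 = 0 → Ȟ^1 ≅ 0
degree 2: 4−0−4 = 0 → Ȟ^2 ≅ 0


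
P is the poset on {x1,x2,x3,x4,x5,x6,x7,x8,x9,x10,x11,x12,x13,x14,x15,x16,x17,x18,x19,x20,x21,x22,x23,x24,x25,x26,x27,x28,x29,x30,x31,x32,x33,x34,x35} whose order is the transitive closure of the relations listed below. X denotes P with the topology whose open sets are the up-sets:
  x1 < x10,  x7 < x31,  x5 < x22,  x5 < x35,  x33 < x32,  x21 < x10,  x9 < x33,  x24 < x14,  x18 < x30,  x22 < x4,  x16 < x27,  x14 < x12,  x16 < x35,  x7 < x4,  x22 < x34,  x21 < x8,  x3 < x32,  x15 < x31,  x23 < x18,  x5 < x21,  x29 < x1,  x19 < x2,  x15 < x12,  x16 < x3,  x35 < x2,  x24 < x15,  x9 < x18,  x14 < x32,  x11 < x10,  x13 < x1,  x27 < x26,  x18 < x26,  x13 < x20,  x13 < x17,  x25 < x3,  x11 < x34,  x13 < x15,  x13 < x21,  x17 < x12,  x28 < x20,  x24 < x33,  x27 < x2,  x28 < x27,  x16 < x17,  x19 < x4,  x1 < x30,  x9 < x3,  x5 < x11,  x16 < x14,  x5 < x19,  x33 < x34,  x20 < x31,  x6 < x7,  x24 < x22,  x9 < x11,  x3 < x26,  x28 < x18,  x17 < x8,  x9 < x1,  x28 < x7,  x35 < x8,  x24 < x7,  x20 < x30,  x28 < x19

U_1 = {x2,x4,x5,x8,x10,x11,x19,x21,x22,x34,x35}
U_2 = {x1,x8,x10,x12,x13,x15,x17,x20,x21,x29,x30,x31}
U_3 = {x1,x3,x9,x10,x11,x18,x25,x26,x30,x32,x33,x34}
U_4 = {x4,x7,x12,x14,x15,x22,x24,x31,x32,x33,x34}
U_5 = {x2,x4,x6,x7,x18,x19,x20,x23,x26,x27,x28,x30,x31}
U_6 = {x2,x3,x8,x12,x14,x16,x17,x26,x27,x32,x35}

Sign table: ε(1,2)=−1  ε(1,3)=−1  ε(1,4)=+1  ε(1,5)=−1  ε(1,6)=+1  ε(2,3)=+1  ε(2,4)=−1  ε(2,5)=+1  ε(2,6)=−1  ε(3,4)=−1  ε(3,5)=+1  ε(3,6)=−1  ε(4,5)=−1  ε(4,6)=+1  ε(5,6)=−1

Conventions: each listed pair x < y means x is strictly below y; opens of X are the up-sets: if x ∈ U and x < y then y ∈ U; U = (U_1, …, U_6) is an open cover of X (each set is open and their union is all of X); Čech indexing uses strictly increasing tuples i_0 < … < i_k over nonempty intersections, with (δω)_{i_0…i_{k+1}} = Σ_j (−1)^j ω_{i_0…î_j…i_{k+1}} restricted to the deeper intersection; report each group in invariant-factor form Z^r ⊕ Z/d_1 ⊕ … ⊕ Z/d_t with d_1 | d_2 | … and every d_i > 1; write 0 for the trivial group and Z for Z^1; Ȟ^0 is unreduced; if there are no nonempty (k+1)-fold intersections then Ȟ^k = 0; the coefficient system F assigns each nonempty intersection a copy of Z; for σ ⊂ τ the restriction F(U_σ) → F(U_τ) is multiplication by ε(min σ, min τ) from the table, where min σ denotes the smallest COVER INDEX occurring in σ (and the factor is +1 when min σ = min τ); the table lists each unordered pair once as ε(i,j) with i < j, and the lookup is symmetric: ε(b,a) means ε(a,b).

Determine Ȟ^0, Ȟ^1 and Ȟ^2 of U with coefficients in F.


Ȟ^0(U;F) ≅ Z, Ȟ^1(U;F) ≅ 0, Ȟ^2(U;F) ≅ Z/2

nonempty overlaps:
  U12={x8,x10,x21} U13={x10,x11,x34} U14={x4,x22,x34} U15={x2,x4,x19} U16={x2,x8,x35} U23={x1,x10,x30} U24={x12,x15,x31} U25={x20,x30,x31} U26={x8,x12,x17} U34={x32,x33,x34} U35={x18,x26,x30} U36={x3,x26,x32} U45={x4,x7,x31} U46={x12,x14,x32} U56={x2,x26,x27}
  U123={x10} U126={x8} U134={x34} U145={x4} U156={x2} U235={x30} U245={x31} U246={x12} U346={x32} U356={x26}
C dims 6,15,10; δ0: rk 5, SNF 1^5; δ1: rk 10, SNF 1^9·2
degree 0: 6−5−0 = 1 → Ȟ^0 ≅ Z
degree 1: 15−10−5 = 0 → Ȟ^1 ≅ 0
degree 2: 10−0−10 = 0 plus torsion [2] → Ȟ^2 ≅ Z/2


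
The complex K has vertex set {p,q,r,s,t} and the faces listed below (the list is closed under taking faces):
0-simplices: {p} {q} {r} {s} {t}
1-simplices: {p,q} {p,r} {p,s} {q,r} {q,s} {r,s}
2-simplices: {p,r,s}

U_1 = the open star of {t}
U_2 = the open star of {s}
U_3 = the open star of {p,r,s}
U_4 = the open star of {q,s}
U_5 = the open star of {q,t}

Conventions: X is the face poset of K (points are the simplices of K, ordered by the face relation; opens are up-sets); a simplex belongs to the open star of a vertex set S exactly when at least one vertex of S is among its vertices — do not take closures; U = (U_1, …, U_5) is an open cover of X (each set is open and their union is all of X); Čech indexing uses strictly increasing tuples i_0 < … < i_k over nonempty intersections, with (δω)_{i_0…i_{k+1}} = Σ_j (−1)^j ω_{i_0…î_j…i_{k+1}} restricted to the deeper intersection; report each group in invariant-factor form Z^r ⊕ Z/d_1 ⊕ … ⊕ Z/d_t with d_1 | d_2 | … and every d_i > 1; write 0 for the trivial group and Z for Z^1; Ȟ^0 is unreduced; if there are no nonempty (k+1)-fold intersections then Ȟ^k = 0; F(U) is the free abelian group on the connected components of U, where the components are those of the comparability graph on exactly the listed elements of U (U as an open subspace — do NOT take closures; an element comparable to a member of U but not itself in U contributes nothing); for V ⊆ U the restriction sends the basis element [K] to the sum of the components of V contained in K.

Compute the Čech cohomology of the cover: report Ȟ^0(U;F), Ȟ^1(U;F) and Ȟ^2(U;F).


Ȟ^0 ≅ Z^2, Ȟ^1 ≅ Z^2, Ȟ^2 ≅ 0

nerve simplices:
  U1={{t}} U2={{s},{p,s},{q,s},{r,s},{p,r,s}} U3={{p},{r},{s},{p,q},{p,r},{p,s},{q,r},{q,s},{r,s},{p,r,s}} U4={{q},{s},{p,q},{p,s},{q,r},{q,s},{r,s},{p,r,s}} U5={{q},{t},{p,q},{q,r},{q,s}}
  U15={{t}} U23={{s},{p,s},{q,s},{r,s},{p,r,s}} U24={{s},{p,s},{q,s},{r,s},{p,r,s}} U25={{q,s}} U34={{s},{p,q},{p,s},{q,r},{q,s},{r,s},{p,r,s}} U35={{p,q},{q,r},{q,s}} U45={{q},{p,q},{q,r},{q,s}}
  U234={{s},{p,s},{q,s},{r,s},{p,r,s}} U235={{q,s}} U245={{q,s}} U345={{p,q},{q,r},{q,s}}
  U2345={{q,s}}
components per intersection:
  U1: {{t}}
  U2: {{s},{p,s},{q,s},{r,s},{p,r,s}}
  U3: {{p},{r},{s},{p,q},{p,r},{p,s},{q,r},{q,s},{r,s},{p,r,s}}
  U4: {{q},{s},{p,q},{p,s},{q,r},{q,s},{r,s},{p,r,s}}
  U5: {{q},{p,q},{q,r},{q,s}} {{t}}
  U15: {{t}}
  U23: {{s},{p,s},{q,s},{r,s},{p,r,s}}
  U24: {{s},{p,s},{q,s},{r,s},{p,r,s}}
  U25: {{q,s}}
  U34: {{s},{p,s},{q,s},{r,s},{p,r,s}} {{p,q}} {{q,r}}
  U35: {{p,q}} {{q,r}} {{q,s}}
  U45: {{q},{p,q},{q,r},{q,s}}
  U234: {{s},{p,s},{q,s},{r,s},{p,r,s}}
  U235: {{q,s}}
  U245: {{q,s}}
  U345: {{p,q}} {{q,r}} {{q,s}}
  U2345: {{q,s}}
C dims 6,11,6,1; δ0: rk 4, SNF 1^4; δ1: rk 5, SNF 1^5; δ2: rk 1, SNF 1^1
degree 0: 6−4−0 = 2 → Ȟ^0 ≅ Z^2
degree 1: 11−5−4 = 2 → Ȟ^1 ≅ Z^2
degree 2: 6−1−5 = 0 → Ȟ^2 ≅ 0


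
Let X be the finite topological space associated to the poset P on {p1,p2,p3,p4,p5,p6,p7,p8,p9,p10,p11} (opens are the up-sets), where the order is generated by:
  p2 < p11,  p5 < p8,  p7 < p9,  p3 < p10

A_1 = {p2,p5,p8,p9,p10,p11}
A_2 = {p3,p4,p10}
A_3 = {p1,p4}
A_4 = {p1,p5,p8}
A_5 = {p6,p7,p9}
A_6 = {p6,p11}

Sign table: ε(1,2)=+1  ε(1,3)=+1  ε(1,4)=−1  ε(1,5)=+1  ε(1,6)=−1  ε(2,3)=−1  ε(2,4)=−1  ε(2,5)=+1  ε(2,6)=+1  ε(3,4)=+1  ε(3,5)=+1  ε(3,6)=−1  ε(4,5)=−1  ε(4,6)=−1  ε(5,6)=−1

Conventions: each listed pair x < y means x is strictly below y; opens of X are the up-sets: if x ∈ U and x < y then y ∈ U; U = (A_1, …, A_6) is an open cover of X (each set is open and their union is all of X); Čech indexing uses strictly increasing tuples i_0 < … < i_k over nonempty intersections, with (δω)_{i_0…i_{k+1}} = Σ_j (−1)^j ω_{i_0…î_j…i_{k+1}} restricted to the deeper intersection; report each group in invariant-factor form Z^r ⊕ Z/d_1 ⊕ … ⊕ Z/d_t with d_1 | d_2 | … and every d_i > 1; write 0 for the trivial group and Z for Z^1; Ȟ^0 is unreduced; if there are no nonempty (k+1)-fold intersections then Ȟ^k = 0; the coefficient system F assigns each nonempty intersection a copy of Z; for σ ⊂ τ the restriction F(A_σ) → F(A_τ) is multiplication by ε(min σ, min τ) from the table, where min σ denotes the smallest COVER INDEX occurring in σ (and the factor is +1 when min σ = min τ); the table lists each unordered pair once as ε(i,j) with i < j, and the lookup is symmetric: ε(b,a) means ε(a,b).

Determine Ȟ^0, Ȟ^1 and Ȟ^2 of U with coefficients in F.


nerve of the cover:
  A12={p10} A14={p5,p8} A15={p9} A16={p11} A23={p4} A34={p1} A56={p6}
C dims 6,7; δ0: rk 5, SNF 1^5
Ȟ^0 = (6 − 5) − 0 = 1, so Ȟ^0 ≅ Z
Ȟ^1 = (7 − 0) − 5 = 2, so Ȟ^1 ≅ Z^2
Ȟ^2 = (0 − 0) − 0 = 0, so Ȟ^2 ≅ 0

Ȟ^0 = Z, Ȟ^1 = Z^2, Ȟ^2 = 0


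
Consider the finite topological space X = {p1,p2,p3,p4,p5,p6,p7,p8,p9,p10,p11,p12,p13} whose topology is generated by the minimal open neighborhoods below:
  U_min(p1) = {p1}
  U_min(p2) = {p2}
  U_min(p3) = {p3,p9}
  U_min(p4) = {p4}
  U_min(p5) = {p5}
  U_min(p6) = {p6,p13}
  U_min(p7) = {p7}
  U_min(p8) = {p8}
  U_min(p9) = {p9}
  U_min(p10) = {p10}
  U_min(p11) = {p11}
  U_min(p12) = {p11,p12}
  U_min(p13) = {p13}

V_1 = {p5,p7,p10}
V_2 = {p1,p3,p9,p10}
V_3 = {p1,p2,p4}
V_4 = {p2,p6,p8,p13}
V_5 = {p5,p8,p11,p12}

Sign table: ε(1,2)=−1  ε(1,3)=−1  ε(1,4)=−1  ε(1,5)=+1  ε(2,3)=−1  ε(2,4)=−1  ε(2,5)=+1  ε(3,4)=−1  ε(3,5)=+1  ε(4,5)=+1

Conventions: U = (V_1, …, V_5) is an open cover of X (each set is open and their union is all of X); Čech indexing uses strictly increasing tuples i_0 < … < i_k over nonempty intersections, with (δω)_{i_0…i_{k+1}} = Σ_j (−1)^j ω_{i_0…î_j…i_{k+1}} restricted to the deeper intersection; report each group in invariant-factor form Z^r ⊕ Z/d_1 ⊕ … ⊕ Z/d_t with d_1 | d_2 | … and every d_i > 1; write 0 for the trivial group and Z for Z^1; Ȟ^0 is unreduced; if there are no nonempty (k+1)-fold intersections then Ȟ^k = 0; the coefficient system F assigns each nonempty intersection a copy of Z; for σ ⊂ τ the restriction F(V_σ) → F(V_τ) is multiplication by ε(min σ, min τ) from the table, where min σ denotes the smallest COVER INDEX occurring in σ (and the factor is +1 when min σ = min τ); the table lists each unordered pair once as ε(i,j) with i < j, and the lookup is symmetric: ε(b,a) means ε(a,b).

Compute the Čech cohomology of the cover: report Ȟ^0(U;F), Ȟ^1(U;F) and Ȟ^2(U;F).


Ȟ^0 ≅ 0, Ȟ^1 ≅ Z/2, Ȟ^2 ≅ 0

nerve of the cover:
  V12={p10} V15={p5} V23={p1} V34={p2} V45={p8}
C dims 5,5; δ0: rk 5, SNF 1^4·2
Ȟ^0 = (5 − 5) − 0 = 0, so Ȟ^0 ≅ 0
Ȟ^1 = (5 − 0) − 5 = 0 plus torsion [2], so Ȟ^1 ≅ Z/2
Ȟ^2 = (0 − 0) − 0 = 0, so Ȟ^2 ≅ 0


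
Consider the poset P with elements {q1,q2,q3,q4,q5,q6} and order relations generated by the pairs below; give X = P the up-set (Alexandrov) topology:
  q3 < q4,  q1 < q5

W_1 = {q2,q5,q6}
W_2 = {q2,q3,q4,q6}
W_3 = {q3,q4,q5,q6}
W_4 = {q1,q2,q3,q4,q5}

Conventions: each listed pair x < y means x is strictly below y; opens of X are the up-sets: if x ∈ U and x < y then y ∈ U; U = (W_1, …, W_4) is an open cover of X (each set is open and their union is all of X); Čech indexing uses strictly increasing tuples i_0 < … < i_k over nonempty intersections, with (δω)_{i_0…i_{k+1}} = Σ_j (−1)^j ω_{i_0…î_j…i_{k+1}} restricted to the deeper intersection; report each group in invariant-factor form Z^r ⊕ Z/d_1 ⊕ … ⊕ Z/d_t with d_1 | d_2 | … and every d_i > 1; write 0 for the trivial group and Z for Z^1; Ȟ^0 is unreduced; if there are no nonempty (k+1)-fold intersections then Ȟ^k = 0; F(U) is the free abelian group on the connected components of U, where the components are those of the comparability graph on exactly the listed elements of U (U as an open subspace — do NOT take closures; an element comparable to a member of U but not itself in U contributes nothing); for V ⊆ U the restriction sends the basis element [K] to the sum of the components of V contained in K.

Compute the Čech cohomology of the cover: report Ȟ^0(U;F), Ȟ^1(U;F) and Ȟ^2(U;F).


Ȟ^0(U;F) ≅ Z^4,  Ȟ^1(U;F) ≅ 0,  Ȟ^2(U;F) ≅ 0

nonempty intersections:
  W12={q2,q6} W13={q5,q6} W14={q2,q5} W23={q3,q4,q6} W24={q2,q3,q4} W34={q3,q4,q5}
  W123={q6} W124={q2} W134={q5} W234={q3,q4}
components per intersection:
  W1: {q2} {q5} {q6}
  W2: {q2} {q3,q4} {q6}
  W3: {q3,q4} {q5} {q6}
  W4: {q1,q5} {q2} {q3,q4}
  W12: {q2} {q6}
  W13: {q5} {q6}
  W14: {q2} {q5}
  W23: {q3,q4} {q6}
  W24: {q2} {q3,q4}
  W34: {q3,q4} {q5}
  W123: {q6}
  W124: {q2}
  W134: {q5}
  W234: {q3,q4}
C dims 12,12,4; δ0: rk 8, SNF 1^8; δ1: rk 4, SNF 1^4
Ȟ^0: (12−8)−0=4 ⇒ Z^4
Ȟ^1: (12−4)−8=0 ⇒ 0
Ȟ^2: (4−0)−4=0 ⇒ 0


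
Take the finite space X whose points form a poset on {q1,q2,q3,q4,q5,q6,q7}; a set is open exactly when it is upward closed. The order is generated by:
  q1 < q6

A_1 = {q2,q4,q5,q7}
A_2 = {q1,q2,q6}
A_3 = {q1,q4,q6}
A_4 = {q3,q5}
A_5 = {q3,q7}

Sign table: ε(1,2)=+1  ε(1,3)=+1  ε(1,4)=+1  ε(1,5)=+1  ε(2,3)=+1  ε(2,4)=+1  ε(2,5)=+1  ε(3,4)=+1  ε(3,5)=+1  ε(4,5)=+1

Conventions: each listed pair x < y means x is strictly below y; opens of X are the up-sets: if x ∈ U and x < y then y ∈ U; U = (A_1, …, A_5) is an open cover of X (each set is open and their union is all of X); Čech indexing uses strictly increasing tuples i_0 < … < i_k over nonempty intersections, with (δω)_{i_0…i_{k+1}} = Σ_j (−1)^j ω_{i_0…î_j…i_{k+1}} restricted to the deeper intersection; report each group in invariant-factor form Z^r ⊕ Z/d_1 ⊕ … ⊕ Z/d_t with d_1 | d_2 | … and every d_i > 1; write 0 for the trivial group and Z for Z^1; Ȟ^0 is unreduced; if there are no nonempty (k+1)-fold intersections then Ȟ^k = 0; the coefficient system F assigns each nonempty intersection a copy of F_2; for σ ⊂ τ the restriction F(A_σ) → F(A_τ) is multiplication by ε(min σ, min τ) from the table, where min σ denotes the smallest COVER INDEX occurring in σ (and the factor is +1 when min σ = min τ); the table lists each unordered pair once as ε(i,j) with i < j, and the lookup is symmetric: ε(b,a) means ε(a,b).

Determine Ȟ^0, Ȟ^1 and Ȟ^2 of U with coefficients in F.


Ȟ^0(U;F) ≅ Z/2,  Ȟ^1(U;F) ≅ Z/2 ⊕ Z/2,  Ȟ^2(U;F) ≅ 0

nonempty overlaps:
  A12={q2} A13={q4} A14={q5} A15={q7} A23={q1,q6} A45={q3}
C dims 5,6; δ0: rk_F2 4
degree 0: 5−4−0 = 1 → Ȟ^0 ≅ Z/2
degree 1: 6−0−4 = 2 → Ȟ^1 ≅ Z/2 ⊕ Z/2
degree 2: 0−0−0 = 0 → Ȟ^2 ≅ 0


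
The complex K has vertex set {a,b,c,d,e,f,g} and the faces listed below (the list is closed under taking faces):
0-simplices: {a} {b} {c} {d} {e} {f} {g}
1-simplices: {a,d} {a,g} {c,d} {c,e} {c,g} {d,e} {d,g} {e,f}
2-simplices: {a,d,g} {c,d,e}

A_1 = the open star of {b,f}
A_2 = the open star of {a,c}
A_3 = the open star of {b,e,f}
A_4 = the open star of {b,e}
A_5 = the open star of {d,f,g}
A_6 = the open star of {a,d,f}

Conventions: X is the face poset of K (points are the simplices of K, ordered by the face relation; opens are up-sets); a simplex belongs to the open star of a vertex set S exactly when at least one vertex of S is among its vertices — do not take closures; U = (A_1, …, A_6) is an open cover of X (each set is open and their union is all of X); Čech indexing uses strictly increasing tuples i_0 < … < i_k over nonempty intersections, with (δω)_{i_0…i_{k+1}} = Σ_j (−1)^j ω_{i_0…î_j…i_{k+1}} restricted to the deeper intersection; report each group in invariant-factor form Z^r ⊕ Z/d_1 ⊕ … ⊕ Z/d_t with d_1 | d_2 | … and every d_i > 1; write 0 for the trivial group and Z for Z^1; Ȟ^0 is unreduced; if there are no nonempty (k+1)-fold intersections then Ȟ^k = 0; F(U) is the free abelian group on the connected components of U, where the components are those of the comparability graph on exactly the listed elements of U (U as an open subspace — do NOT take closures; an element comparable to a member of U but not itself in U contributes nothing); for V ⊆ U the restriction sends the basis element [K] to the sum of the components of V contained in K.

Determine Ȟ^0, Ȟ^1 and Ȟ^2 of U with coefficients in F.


nerve of the cover:
  A1={{b},{f},{e,f}} A2={{a},{c},{a,d},{a,g},{c,d},{c,e},{c,g},{a,d,g},{c,d,e}} A3={{b},{e},{f},{c,e},{d,e},{e,f},{c,d,e}} A4={{b},{e},{c,e},{d,e},{e,f},{c,d,e}} A5={{d},{f},{g},{a,d},{a,g},{c,d},{c,g},{d,e},{d,g},{e,f},{a,d,g},{c,d,e}} A6={{a},{d},{f},{a,d},{a,g},{c,d},{d,e},{d,g},{e,f},{a,d,g},{c,d,e}}
  A13={{b},{f},{e,f}} A14={{b},{e,f}} A15={{f},{e,f}} A16={{f},{e,f}} A23={{c,e},{c,d,e}} A24={{c,e},{c,d,e}} A25={{a,d},{a,g},{c,d},{c,g},{a,d,g},{c,d,e}} A26={{a},{a,d},{a,g},{c,d},{a,d,g},{c,d,e}} A34={{b},{e},{c,e},{d,e},{e,f},{c,d,e}} A35={{f},{d,e},{e,f},{c,d,e}} A36={{f},{d,e},{e,f},{c,d,e}} A45={{d,e},{e,f},{c,d,e}} A46={{d,e},{e,f},{c,d,e}} A56={{d},{f},{a,d},{a,g},{c,d},{d,e},{d,g},{e,f},{a,d,g},{c,d,e}}
  A134={{b},{e,f}} A135={{f},{e,f}} A136={{f},{e,f}} A145={{e,f}} A146={{e,f}} A156={{f},{e,f}} A234={{c,e},{c,d,e}} A235={{c,d,e}} A236={{c,d,e}} A245={{c,d,e}} A246={{c,d,e}} A256={{a,d},{a,g},{c,d},{a,d,g},{c,d,e}} A345={{d,e},{e,f},{c,d,e}} A346={{d,e},{e,f},{c,d,e}} A356={{f},{d,e},{e,f},{c,d,e}} A456={{d,e},{e,f},{c,d,e}}
  A1345={{e,f}} A1346={{e,f}} A1356={{f},{e,f}} A1456={{e,f}} A2345={{c,d,e}} A2346={{c,d,e}} A2356={{c,d,e}} A2456={{c,d,e}} A3456={{d,e},{e,f},{c,d,e}}
  A13456={{e,f}} A23456={{c,d,e}}
components per intersection:
  A1: {{b}} {{f},{e,f}}
  A2: {{a},{a,d},{a,g},{a,d,g}} {{c},{c,d},{c,e},{c,g},{c,d,e}}
  A3: {{b}} {{e},{f},{c,e},{d,e},{e,f},{c,d,e}}
  A4: {{b}} {{e},{c,e},{d,e},{e,f},{c,d,e}}
  A5: {{d},{g},{a,d},{a,g},{c,d},{c,g},{d,e},{d,g},{a,d,g},{c,d,e}} {{f},{e,f}}
  A6: {{a},{d},{a,d},{a,g},{c,d},{d,e},{d,g},{a,d,g},{c,d,e}} {{f},{e,f}}
  A13: {{b}} {{f},{e,f}}
  A14: {{b}} {{e,f}}
  A15: {{f},{e,f}}
  A16: {{f},{e,f}}
  A23: {{c,e},{c,d,e}}
  A24: {{c,e},{c,d,e}}
  A25: {{a,d},{a,g},{a,d,g}} {{c,d},{c,d,e}} {{c,g}}
  A26: {{a},{a,d},{a,g},{a,d,g}} {{c,d},{c,d,e}}
  A34: {{b}} {{e},{c,e},{d,e},{e,f},{c,d,e}}
  A35: {{f},{e,f}} {{d,e},{c,d,e}}
  A36: {{f},{e,f}} {{d,e},{c,d,e}}
  A45: {{d,e},{c,d,e}} {{e,f}}
  A46: {{d,e},{c,d,e}} {{e,f}}
  A56: {{d},{a,d},{a,g},{c,d},{d,e},{d,g},{a,d,g},{c,d,e}} {{f},{e,f}}
  A134: {{b}} {{e,f}}
  A135: {{f},{e,f}}
  A136: {{f},{e,f}}
  A145: {{e,f}}
  A146: {{e,f}}
  A156: {{f},{e,f}}
  A234: {{c,e},{c,d,e}}
  A235: {{c,d,e}}
  A236: {{c,d,e}}
  A245: {{c,d,e}}
  A246: {{c,d,e}}
  A256: {{a,d},{a,g},{a,d,g}} {{c,d},{c,d,e}}
  A345: {{d,e},{c,d,e}} {{e,f}}
  A346: {{d,e},{c,d,e}} {{e,f}}
  A356: {{f},{e,f}} {{d,e},{c,d,e}}
  A456: {{d,e},{c,d,e}} {{e,f}}
  A1345: {{e,f}}
  A1346: {{e,f}}
  A1356: {{f},{e,f}}
  A1456: {{e,f}}
  A2345: {{c,d,e}}
  A2346: {{c,d,e}}
  A2356: {{c,d,e}}
  A2456: {{c,d,e}}
  A3456: {{d,e},{c,d,e}} {{e,f}}
  A13456: {{e,f}}
  A23456: {{c,d,e}}
C dims 12,25,22,10; δ0: rk 10, SNF 1^10; δ1: rk 14, SNF 1^14; δ2: rk 8, SNF 1^8
Ȟ^0 = (12 − 10) − 0 = 2, so Ȟ^0 ≅ Z^2
Ȟ^1 = (25 − 14) − 10 = 1, so Ȟ^1 ≅ Z
Ȟ^2 = (22 − 8) − 14 = 0, so Ȟ^2 ≅ 0

Ȟ^0(U;F) ≅ Z^2,  Ȟ^1(U;F) ≅ Z,  Ȟ^2(U;F) ≅ 0


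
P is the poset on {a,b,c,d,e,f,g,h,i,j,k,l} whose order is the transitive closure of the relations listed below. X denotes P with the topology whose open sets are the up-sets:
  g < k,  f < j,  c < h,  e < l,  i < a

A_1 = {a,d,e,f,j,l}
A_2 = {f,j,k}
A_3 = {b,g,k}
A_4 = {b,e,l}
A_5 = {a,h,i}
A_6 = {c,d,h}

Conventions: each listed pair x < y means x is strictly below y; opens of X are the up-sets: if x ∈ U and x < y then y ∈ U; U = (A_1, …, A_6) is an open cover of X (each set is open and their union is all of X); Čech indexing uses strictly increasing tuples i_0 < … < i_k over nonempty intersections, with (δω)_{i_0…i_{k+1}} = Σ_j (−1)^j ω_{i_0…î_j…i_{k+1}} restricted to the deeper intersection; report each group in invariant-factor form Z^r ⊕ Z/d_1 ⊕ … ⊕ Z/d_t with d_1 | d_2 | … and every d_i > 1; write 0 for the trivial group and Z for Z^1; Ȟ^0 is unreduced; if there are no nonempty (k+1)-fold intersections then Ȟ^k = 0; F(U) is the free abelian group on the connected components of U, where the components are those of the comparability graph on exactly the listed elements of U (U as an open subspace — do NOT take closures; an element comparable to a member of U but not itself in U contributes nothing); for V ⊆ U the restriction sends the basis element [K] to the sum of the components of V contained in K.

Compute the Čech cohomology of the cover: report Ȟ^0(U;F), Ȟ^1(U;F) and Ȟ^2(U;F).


cover nerve:
  A12={f,j} A14={e,l} A15={a} A16={d} A23={k} A34={b} A56={h}
components per intersection:
  A1: {a} {d} {e,l} {f,j}
  A2: {f,j} {k}
  A3: {b} {g,k}
  A4: {b} {e,l}
  A5: {a,i} {h}
  A6: {c,h} {d}
  A12: {f,j}
  A14: {e,l}
  A15: {a}
  A16: {d}
  A23: {k}
  A34: {b}
  A56: {h}
C dims 14,7; δ0: rk 7, SNF 1^7
Ȟ^0: (14−7)−0=7 ⇒ Z^7
Ȟ^1: (7−0)−7=0 ⇒ 0
Ȟ^2: (0−0)−0=0 ⇒ 0

Ȟ^0 = Z^7,  Ȟ^1 = 0,  Ȟ^2 = 0


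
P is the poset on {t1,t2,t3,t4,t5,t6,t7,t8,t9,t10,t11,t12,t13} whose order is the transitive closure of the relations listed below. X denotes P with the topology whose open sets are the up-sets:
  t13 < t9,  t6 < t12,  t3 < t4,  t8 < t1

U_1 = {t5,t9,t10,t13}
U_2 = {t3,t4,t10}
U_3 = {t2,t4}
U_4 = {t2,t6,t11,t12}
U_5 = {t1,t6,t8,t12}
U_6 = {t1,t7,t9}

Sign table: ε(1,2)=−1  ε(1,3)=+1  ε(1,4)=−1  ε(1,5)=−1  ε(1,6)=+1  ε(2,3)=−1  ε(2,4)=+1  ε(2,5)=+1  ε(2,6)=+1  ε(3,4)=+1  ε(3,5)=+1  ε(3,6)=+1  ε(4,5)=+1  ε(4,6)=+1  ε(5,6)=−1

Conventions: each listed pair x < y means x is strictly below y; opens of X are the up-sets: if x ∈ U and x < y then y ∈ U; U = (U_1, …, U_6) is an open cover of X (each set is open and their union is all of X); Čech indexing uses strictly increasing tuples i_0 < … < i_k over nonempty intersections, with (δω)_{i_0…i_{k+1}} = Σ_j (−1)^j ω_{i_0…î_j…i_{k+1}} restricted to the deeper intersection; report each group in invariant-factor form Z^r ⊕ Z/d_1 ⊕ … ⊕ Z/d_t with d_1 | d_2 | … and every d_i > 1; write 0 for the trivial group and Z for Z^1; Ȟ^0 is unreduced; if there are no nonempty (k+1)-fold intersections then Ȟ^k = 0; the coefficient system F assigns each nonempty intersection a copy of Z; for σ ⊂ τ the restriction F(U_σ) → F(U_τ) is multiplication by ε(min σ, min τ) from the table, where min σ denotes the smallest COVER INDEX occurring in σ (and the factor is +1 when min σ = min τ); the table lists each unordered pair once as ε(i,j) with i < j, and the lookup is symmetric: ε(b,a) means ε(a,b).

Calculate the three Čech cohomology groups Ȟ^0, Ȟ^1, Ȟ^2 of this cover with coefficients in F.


Ȟ^0(U;F) ≅ 0; Ȟ^1(U;F) ≅ Z/2; Ȟ^2(U;F) ≅ 0

nerve of the cover:
  U12={t10} U16={t9} U23={t4} U34={t2} U45={t6,t12} U56={t1}
C dims 6,6; δ0: rk 6, SNF 1^5·2
Ȟ^0 = (6 − 6) − 0 = 0, so Ȟ^0 ≅ 0
Ȟ^1 = (6 − 0) − 6 = 0 plus torsion [2], so Ȟ^1 ≅ Z/2
Ȟ^2 = (0 − 0) − 0 = 0, so Ȟ^2 ≅ 0


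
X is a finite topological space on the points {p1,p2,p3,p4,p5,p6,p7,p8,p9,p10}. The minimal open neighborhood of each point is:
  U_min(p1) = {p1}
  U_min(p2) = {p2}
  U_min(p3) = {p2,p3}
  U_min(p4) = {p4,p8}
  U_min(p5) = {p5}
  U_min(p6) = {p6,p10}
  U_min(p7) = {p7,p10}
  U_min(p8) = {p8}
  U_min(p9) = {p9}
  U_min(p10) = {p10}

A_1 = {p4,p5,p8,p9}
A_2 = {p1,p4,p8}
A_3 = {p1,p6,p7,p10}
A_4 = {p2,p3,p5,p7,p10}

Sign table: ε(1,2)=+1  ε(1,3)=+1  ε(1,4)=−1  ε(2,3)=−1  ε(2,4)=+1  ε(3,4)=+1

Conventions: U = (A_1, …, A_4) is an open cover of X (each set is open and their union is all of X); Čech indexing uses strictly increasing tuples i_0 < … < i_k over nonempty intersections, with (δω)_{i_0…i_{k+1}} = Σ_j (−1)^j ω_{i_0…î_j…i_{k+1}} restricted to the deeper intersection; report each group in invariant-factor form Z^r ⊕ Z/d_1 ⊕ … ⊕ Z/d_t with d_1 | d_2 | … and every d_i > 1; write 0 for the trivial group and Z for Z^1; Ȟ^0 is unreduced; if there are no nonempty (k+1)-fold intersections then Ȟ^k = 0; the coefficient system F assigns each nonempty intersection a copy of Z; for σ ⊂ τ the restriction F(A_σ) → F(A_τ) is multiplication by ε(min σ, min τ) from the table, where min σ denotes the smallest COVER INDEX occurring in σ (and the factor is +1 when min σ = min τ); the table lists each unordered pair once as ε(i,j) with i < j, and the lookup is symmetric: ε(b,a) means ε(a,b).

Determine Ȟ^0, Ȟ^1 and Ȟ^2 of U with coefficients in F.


Ȟ^0 ≅ Z, Ȟ^1 ≅ Z and Ȟ^2 ≅ 0

nerve simplices:
  A12={p4,p8} A14={p5} A23={p1} A34={p7,p10}
C dims 4,4; δ0: rk 3, SNF 1^3
degree 0: 4−3−0 = 1 → Ȟ^0 ≅ Z
degree 1: 4−0−3 = 1 → Ȟ^1 ≅ Z
degree 2: 0−0−0 = 0 → Ȟ^2 ≅ 0


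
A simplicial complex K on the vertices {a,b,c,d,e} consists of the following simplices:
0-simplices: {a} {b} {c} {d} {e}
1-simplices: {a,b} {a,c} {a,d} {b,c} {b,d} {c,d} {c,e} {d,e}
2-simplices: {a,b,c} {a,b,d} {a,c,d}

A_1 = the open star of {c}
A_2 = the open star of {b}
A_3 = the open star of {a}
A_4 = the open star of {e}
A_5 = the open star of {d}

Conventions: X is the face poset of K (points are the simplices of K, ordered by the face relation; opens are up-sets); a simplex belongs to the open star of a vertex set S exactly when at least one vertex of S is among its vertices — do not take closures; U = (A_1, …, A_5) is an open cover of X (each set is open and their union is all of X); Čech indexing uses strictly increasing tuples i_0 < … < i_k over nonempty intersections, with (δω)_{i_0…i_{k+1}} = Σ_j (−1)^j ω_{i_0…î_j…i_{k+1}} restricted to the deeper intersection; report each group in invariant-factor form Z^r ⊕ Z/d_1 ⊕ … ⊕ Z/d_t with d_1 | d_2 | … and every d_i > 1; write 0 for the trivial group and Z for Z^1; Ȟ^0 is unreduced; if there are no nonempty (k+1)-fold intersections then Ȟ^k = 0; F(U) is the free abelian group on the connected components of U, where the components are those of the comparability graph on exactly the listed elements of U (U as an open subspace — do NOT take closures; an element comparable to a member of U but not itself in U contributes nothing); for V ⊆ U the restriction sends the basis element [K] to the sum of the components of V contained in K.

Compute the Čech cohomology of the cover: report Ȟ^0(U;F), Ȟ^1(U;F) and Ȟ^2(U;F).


Ȟ^0(U;F) ≅ Z, Ȟ^1(U;F) ≅ Z and Ȟ^2(U;F) ≅ 0

nerve simplices:
  A1={{c},{a,c},{b,c},{c,d},{c,e},{a,b,c},{a,c,d}} A2={{b},{a,b},{b,c},{b,d},{a,b,c},{a,b,d}} A3={{a},{a,b},{a,c},{a,d},{a,b,c},{a,b,d},{a,c,d}} A4={{e},{c,e},{d,e}} A5={{d},{a,d},{b,d},{c,d},{d,e},{a,b,d},{a,c,d}}
  A12={{b,c},{a,b,c}} A13={{a,c},{a,b,c},{a,c,d}} A14={{c,e}} A15={{c,d},{a,c,d}} A23={{a,b},{a,b,c},{a,b,d}} A25={{b,d},{a,b,d}} A35={{a,d},{a,b,d},{a,c,d}} A45={{d,e}}
  A123={{a,b,c}} A135={{a,c,d}} A235={{a,b,d}}
components per intersection:
  A1: {{c},{a,c},{b,c},{c,d},{c,e},{a,b,c},{a,c,d}}
  A2: {{b},{a,b},{b,c},{b,d},{a,b,c},{a,b,d}}
  A3: {{a},{a,b},{a,c},{a,d},{a,b,c},{a,b,d},{a,c,d}}
  A4: {{e},{c,e},{d,e}}
  A5: {{d},{a,d},{b,d},{c,d},{d,e},{a,b,d},{a,c,d}}
  A12: {{b,c},{a,b,c}}
  A13: {{a,c},{a,b,c},{a,c,d}}
  A14: {{c,e}}
  A15: {{c,d},{a,c,d}}
  A23: {{a,b},{a,b,c},{a,b,d}}
  A25: {{b,d},{a,b,d}}
  A35: {{a,d},{a,b,d},{a,c,d}}
  A45: {{d,e}}
  A123: {{a,b,c}}
  A135: {{a,c,d}}
  A235: {{a,b,d}}
C dims 5,8,3; δ0: rk 4, SNF 1^4; δ1: rk 3, SNF 1^3
degree 0: 5−4−0 = 1 → Ȟ^0 ≅ Z
degree 1: 8−3−4 = 1 → Ȟ^1 ≅ Z
degree 2: 3−0−3 = 0 → Ȟ^2 ≅ 0


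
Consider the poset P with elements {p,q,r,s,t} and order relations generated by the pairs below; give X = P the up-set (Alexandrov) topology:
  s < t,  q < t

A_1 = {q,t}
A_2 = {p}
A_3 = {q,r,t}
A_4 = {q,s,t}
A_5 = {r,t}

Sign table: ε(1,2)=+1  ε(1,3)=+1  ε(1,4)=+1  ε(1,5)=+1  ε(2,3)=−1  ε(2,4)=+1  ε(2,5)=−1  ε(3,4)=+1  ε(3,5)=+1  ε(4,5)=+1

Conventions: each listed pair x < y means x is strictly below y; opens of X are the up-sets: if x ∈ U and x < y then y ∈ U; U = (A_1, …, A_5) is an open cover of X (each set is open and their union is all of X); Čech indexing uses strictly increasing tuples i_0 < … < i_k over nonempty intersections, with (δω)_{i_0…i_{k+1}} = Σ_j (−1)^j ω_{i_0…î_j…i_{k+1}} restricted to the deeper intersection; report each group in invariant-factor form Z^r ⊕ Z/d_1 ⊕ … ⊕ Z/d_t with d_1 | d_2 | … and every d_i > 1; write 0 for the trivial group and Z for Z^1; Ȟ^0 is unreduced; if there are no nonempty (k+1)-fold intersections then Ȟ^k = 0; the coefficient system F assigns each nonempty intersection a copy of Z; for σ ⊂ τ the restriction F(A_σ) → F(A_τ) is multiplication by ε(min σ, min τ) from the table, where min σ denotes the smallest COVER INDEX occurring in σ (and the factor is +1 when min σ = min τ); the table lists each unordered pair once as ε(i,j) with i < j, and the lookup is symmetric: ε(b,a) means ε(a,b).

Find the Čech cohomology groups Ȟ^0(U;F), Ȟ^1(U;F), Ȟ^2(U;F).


nerve simplices:
  A13={q,t} A14={q,t} A15={t} A34={q,t} A35={r,t} A45={t}
  A134={q,t} A135={t} A145={t} A345={t}
  A1345={t}
C dims 5,6,4,1; δ0: rk 3, SNF 1^3; δ1: rk 3, SNF 1^3; δ2: rk 1, SNF 1^1
degree 0: 5−3−0 = 2 → Ȟ^0 ≅ Z^2
degree 1: 6−3−3 = 0 → Ȟ^1 ≅ 0
degree 2: 4−1−3 = 0 → Ȟ^2 ≅ 0

Ȟ^0(U;F) ≅ Z^2, Ȟ^1(U;F) ≅ 0 and Ȟ^2(U;F) ≅ 0


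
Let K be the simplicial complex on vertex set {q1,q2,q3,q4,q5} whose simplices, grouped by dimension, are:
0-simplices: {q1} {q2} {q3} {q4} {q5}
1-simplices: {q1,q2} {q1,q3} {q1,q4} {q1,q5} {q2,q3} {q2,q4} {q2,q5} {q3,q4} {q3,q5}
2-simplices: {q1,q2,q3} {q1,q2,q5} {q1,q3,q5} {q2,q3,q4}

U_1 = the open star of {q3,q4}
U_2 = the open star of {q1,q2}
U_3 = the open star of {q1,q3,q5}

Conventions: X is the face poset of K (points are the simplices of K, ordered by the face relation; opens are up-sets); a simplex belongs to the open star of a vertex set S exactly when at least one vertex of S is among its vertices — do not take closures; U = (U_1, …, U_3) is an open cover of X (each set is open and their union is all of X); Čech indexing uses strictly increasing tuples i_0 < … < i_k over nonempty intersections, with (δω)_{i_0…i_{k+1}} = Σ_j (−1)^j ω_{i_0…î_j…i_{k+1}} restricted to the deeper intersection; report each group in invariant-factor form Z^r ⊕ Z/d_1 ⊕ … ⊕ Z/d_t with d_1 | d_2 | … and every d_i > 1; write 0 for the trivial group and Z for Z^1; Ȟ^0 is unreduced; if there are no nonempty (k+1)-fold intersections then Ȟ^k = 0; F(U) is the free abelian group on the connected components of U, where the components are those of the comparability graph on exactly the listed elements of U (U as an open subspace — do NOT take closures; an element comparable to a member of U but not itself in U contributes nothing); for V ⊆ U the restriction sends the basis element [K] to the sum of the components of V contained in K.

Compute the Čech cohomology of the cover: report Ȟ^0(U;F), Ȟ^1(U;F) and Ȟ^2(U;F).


Ȟ^0 ≅ Z, Ȟ^1 ≅ Z and Ȟ^2 ≅ 0

nerve of the cover:
  U1={{q3},{q4},{q1,q3},{q1,q4},{q2,q3},{q2,q4},{q3,q4},{q3,q5},{q1,q2,q3},{q1,q3,q5},{q2,q3,q4}} U2={{q1},{q2},{q1,q2},{q1,q3},{q1,q4},{q1,q5},{q2,q3},{q2,q4},{q2,q5},{q1,q2,q3},{q1,q2,q5},{q1,q3,q5},{q2,q3,q4}} U3={{q1},{q3},{q5},{q1,q2},{q1,q3},{q1,q4},{q1,q5},{q2,q3},{q2,q5},{q3,q4},{q3,q5},{q1,q2,q3},{q1,q2,q5},{q1,q3,q5},{q2,q3,q4}}
  U12={{q1,q3},{q1,q4},{q2,q3},{q2,q4},{q1,q2,q3},{q1,q3,q5},{q2,q3,q4}} U13={{q3},{q1,q3},{q1,q4},{q2,q3},{q3,q4},{q3,q5},{q1,q2,q3},{q1,q3,q5},{q2,q3,q4}} U23={{q1},{q1,q2},{q1,q3},{q1,q4},{q1,q5},{q2,q3},{q2,q5},{q1,q2,q3},{q1,q2,q5},{q1,q3,q5},{q2,q3,q4}}
  U123={{q1,q3},{q1,q4},{q2,q3},{q1,q2,q3},{q1,q3,q5},{q2,q3,q4}}
components per intersection:
  U1: {{q3},{q4},{q1,q3},{q1,q4},{q2,q3},{q2,q4},{q3,q4},{q3,q5},{q1,q2,q3},{q1,q3,q5},{q2,q3,q4}}
  U2: {{q1},{q2},{q1,q2},{q1,q3},{q1,q4},{q1,q5},{q2,q3},{q2,q4},{q2,q5},{q1,q2,q3},{q1,q2,q5},{q1,q3,q5},{q2,q3,q4}}
  U3: {{q1},{q3},{q5},{q1,q2},{q1,q3},{q1,q4},{q1,q5},{q2,q3},{q2,q5},{q3,q4},{q3,q5},{q1,q2,q3},{q1,q2,q5},{q1,q3,q5},{q2,q3,q4}}
  U12: {{q1,q3},{q2,q3},{q2,q4},{q1,q2,q3},{q1,q3,q5},{q2,q3,q4}} {{q1,q4}}
  U13: {{q3},{q1,q3},{q2,q3},{q3,q4},{q3,q5},{q1,q2,q3},{q1,q3,q5},{q2,q3,q4}} {{q1,q4}}
  U23: {{q1},{q1,q2},{q1,q3},{q1,q4},{q1,q5},{q2,q3},{q2,q5},{q1,q2,q3},{q1,q2,q5},{q1,q3,q5},{q2,q3,q4}}
  U123: {{q1,q3},{q2,q3},{q1,q2,q3},{q1,q3,q5},{q2,q3,q4}} {{q1,q4}}
C dims 3,5,2; δ0: rk 2, SNF 1^2; δ1: rk 2, SNF 1^2
Ȟ^0 = (3 − 2) − 0 = 1, so Ȟ^0 ≅ Z
Ȟ^1 = (5 − 2) − 2 = 1, so Ȟ^1 ≅ Z
Ȟ^2 = (2 − 0) − 2 = 0, so Ȟ^2 ≅ 0


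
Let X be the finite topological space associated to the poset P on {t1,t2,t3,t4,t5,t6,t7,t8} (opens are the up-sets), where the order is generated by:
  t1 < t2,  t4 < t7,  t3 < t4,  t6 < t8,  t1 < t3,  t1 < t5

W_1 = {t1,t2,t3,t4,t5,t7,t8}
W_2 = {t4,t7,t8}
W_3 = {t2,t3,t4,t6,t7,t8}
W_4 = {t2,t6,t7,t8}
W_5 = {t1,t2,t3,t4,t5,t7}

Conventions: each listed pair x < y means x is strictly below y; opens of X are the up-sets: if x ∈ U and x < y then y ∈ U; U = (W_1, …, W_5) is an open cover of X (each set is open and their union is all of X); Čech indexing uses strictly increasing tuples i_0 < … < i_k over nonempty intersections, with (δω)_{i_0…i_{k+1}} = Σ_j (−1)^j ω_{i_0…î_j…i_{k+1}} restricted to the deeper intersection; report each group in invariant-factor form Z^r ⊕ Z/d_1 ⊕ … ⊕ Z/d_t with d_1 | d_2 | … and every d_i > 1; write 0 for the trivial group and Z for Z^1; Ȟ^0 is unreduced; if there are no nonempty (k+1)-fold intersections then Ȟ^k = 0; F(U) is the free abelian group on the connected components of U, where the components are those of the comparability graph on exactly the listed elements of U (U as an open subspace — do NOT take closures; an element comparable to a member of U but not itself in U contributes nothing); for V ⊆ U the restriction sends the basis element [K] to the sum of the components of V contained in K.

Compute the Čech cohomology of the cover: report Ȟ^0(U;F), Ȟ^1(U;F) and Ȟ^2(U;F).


Ȟ^0 ≅ Z^2, Ȟ^1 ≅ 0, Ȟ^2 ≅ 0

nonempty overlaps:
  W12={t4,t7,t8} W13={t2,t3,t4,t7,t8} W14={t2,t7,t8} W15={t1,t2,t3,t4,t5,t7} W23={t4,t7,t8} W24={t7,t8} W25={t4,t7} W34={t2,t6,t7,t8} W35={t2,t3,t4,t7} W45={t2,t7}
  W123={t4,t7,t8} W124={t7,t8} W125={t4,t7} W134={t2,t7,t8} W135={t2,t3,t4,t7} W145={t2,t7} W234={t7,t8} W235={t4,t7} W245={t7} W345={t2,t7}
  W1234={t7,t8} W1235={t4,t7} W1245={t7} W1345={t2,t7} W2345={t7}
  W12345={t7}
components per intersection:
  W1: {t1,t2,t3,t4,t5,t7} {t8}
  W2: {t4,t7} {t8}
  W3: {t2} {t3,t4,t7} {t6,t8}
  W4: {t2} {t6,t8} {t7}
  W5: {t1,t2,t3,t4,t5,t7}
  W12: {t4,t7} {t8}
  W13: {t2} {t3,t4,t7} {t8}
  W14: {t2} {t7} {t8}
  W15: {t1,t2,t3,t4,t5,t7}
  W23: {t4,t7} {t8}
  W24: {t7} {t8}
  W25: {t4,t7}
  W34: {t2} {t6,t8} {t7}
  W35: {t2} {t3,t4,t7}
  W45: {t2} {t7}
  W123: {t4,t7} {t8}
  W124: {t7} {t8}
  W125: {t4,t7}
  W134: {t2} {t7} {t8}
  W135: {t2} {t3,t4,t7}
  W145: {t2} {t7}
  W234: {t7} {t8}
  W235: {t4,t7}
  W245: {t7}
  W345: {t2} {t7}
  W1234: {t7} {t8}
  W1235: {t4,t7}
  W1245: {t7}
  W1345: {t2} {t7}
  W2345: {t7}
  W12345: {t7}
C dims 11,21,18,7; δ0: rk 9, SNF 1^9; δ1: rk 12, SNF 1^12; δ2: rk 6, SNF 1^6
degree 0: 11−9−0 = 2 → Ȟ^0 ≅ Z^2
degree 1: 21−12−9 = 0 → Ȟ^1 ≅ 0
degree 2: 18−6−12 = 0 → Ȟ^2 ≅ 0


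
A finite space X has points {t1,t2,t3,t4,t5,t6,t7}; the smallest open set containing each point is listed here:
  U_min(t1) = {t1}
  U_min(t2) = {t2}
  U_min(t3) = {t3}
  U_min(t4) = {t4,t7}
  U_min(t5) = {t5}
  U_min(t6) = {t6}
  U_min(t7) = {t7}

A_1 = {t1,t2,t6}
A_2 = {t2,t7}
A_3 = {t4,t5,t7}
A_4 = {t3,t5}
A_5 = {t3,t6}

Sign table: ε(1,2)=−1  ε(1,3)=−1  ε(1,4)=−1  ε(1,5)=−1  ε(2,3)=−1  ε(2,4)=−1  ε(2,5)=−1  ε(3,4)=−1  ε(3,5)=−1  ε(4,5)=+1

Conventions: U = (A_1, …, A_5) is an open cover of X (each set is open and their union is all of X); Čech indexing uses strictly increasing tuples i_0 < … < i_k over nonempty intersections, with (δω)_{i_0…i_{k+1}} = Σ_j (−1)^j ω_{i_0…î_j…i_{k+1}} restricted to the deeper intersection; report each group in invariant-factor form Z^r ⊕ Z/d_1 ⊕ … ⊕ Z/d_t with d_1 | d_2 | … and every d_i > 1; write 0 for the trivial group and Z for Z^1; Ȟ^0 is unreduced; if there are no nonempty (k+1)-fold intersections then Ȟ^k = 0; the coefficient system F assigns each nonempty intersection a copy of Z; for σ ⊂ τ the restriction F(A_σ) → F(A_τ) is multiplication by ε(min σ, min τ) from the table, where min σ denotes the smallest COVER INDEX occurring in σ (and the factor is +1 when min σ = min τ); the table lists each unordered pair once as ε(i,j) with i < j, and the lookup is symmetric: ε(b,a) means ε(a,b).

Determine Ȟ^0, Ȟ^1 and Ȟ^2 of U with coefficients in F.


nerve simplices:
  A12={t2} A15={t6} A23={t7} A34={t5} A45={t3}
C dims 5,5; δ0: rk 4, SNF 1^4
degree 0: 5−4−0 = 1 → Ȟ^0 ≅ Z
degree 1: 5−0−4 = 1 → Ȟ^1 ≅ Z
degree 2: 0−0−0 = 0 → Ȟ^2 ≅ 0

Ȟ^0 ≅ Z, Ȟ^1 ≅ Z and Ȟ^2 ≅ 0


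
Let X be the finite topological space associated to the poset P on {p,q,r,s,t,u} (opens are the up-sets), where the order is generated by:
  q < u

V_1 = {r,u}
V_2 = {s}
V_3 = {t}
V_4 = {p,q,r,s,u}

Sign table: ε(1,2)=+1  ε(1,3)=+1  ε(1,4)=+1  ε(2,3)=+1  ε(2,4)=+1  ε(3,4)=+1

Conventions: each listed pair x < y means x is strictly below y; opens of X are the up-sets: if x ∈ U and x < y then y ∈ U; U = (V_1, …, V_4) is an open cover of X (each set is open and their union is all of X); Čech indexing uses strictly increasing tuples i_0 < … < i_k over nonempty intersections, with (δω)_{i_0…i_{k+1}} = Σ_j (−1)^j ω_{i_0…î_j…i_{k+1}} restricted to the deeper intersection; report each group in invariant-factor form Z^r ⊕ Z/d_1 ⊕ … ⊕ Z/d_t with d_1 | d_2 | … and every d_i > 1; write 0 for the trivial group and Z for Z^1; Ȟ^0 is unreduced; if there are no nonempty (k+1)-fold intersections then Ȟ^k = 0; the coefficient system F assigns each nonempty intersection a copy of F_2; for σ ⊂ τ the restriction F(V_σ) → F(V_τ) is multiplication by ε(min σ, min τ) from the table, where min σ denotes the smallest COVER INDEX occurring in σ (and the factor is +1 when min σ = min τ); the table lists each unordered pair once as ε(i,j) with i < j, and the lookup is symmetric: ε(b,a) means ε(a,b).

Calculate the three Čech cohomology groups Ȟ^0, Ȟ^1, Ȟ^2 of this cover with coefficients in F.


nonempty intersections:
  V14={r,u} V24={s}
C dims 4,2; δ0: rk_F2 2
Ȟ^0: (4−2)−0=2 ⇒ Z/2 ⊕ Z/2
Ȟ^1: (2−0)−2=0 ⇒ 0
Ȟ^2: (0−0)−0=0 ⇒ 0

Ȟ^0(U;F) ≅ Z/2 ⊕ Z/2; Ȟ^1(U;F) ≅ 0; Ȟ^2(U;F) ≅ 0
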